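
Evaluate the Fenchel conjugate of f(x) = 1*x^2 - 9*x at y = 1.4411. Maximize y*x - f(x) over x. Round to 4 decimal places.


f*(y) = sup_x {y*x - a*x^2 - b*x} = sup_x {(y-b)*x - a*x^2}
FOC: (y - b) - 2a*x = 0 => x* = (y - b)/(2a)
x* = (1.4411 + 9)/(2*1) = 5.2206
f*(1.4411) = (y-b)^2/(4a) = (1.4411 + 9)^2/(4*1)
= 109.0166/4 = 27.2541


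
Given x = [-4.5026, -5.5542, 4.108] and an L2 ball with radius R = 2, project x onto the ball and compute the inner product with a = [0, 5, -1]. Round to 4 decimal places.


Step 1: Compute ||x|| (intermediates to 6 decimals).
||x|| = sqrt((-4.5026)^2 + (-5.5542)^2 + 4.108^2) = 8.246103
Step 2: Project.
Since ||x|| > R, scale = R/||x|| = 2/8.246103 = 0.242539, proj(x) = scale * x
proj(x) = [-1.092056, -1.34711, 0.99635]
Step 3: Dot product.
a^T * proj(x) = 0*(-1.092056) + 5*(-1.34711) - 1*0.99635 = -7.7319


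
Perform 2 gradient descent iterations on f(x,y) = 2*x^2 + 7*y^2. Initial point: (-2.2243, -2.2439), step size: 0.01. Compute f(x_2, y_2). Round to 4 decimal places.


Gradient descent on f(x,y) = 2*x^2 + 7*y^2.
Starting point: (-2.2243, -2.2439), alpha = 0.01
Step 1: grad_x = 2*2*-2.2243 = -8.8972, grad_y = 2*7*-2.2439 = -31.4146
  x_1 = -2.2243 - 0.01*-8.8972 = -2.1353
  y_1 = -2.2439 - 0.01*-31.4146 = -1.9298
Step 2: grad_x = 2*2*-2.1353 = -8.5413, grad_y = 2*7*-1.9298 = -27.0166
  x_2 = -2.1353 - 0.01*-8.5413 = -2.0499
  y_2 = -1.9298 - 0.01*-27.0166 = -1.6596
f(-2.0499, -1.6596) = 2*(-2.0499)^2 + 7*(-1.6596)^2 = 27.6839


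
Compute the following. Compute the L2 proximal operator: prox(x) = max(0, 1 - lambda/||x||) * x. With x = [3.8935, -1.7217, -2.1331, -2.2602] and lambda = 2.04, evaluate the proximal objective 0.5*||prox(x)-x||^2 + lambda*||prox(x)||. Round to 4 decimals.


Step 1: Compute ||x||.
||x|| = 5.2709
Step 2: Compute scaling factor.
scale = max(0, 1 - 2.04/5.2709) = 0.613
Step 3: prox(x) = [2.3866, -1.0553, -1.3075, -1.3854]
||prox(x)|| = 3.2309
Step 4: Proximal objective.
0.5*||prox-x||^2 = 2.0808
lambda*||prox|| = 6.591
Total = 8.6718


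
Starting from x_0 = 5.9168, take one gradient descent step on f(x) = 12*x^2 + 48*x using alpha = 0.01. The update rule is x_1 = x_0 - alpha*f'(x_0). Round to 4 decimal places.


We compute the gradient at x_0 and apply the update.
f'(x) = 24*x + 48
f'(5.9168) = 24*5.9168 + 48 = 190.0032
x_1 = 5.9168 - 0.01*190.0032 = 4.0168


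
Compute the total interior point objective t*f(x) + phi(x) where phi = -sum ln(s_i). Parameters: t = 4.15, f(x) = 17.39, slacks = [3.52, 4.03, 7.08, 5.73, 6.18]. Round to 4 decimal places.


Step 1: Compute log-barrier.
ln values: [1.2585, 1.3938, 1.9573, 1.7457, 1.8213]
phi = -(1.2585 + 1.3938 + 1.9573 + 1.7457 + 1.8213) = -8.1765
Step 2: Compute augmented objective.
t*f(x) = 4.15*17.39 = 72.1685
Total = 72.1685 - 8.1765 = 63.992


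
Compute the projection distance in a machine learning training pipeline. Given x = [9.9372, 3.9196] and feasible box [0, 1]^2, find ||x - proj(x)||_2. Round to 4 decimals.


Project each component onto [0, 1].
clip(9.9372) = 1.0, clip(3.9196) = 1.0
Projection = [1.0, 1.0]
Squared diffs: [79.8735, 8.5241]
Distance = sqrt(88.3976) = 9.402


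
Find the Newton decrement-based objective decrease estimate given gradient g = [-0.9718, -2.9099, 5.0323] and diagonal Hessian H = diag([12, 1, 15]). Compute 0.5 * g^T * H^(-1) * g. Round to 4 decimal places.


Step 1: H is diagonal, so H^(-1) * g = [-0.081, -2.9099, 0.3355].
Step 2: g^T H^(-1) g = sum_i g_i^2 / H_ii
  = (-0.9718)^2/12 + (-2.9099)^2/1 + (5.0323)^2/15
  = 0.0787 + 8.4675 + 1.6883 = 10.2345
Step 3: Objective decrease = 0.5 * g^T H^(-1) g = 5.1172


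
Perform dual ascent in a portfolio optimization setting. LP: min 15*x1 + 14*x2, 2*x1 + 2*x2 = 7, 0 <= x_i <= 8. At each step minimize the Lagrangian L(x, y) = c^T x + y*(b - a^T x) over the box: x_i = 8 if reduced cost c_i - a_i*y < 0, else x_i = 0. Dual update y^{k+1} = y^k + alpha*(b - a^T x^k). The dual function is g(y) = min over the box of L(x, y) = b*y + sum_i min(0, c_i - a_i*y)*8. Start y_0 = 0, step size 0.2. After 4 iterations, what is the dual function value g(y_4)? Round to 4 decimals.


Dual ascent for LP: min 15*x1 + 14*x2, 2*x1 + 2*x2 = 7, 0 <= x_i <= 8
Step 1: y^k = 0.0, reduced costs: (15.0, 14.0)
  x^k = (0.0, 0.0), subgradient = b - a^T x = 7.0
  y^{k+1} = 0.0 + 0.2*7.0 = 1.4
Step 2: y^k = 1.4, reduced costs: (12.2, 11.2)
  x^k = (0.0, 0.0), subgradient = b - a^T x = 7.0
  y^{k+1} = 1.4 + 0.2*7.0 = 2.8
Step 3: y^k = 2.8, reduced costs: (9.4, 8.4)
  x^k = (0.0, 0.0), subgradient = b - a^T x = 7.0
  y^{k+1} = 2.8 + 0.2*7.0 = 4.2
Step 4: y^k = 4.2, reduced costs: (6.6, 5.6)
  x^k = (0.0, 0.0), subgradient = b - a^T x = 7.0
  y^{k+1} = 4.2 + 0.2*7.0 = 5.6
Dual objective at y_4 = 5.6: reduced costs (3.8, 2.8), box minimizer x = (0.0, 0.0)
g(y_4) = b*y + (c1 - a1*y)*x1 + (c2 - a2*y)*x2 = 7*5.6 + 3.8*0.0 + 2.8*0.0 = 39.2 + 0.0 + 0.0 = 39.2


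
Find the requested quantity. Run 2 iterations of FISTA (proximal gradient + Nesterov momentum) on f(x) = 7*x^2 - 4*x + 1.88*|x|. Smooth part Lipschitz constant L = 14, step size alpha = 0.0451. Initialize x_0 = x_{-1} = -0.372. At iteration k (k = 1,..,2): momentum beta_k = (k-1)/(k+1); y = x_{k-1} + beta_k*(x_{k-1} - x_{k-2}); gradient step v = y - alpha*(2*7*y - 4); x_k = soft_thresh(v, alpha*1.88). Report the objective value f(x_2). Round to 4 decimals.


FISTA on f(x) = 7*x^2 - 4*x + 1.88*|x|
L = 14, alpha = 0.0451
Iteration 1: beta = 0.0, y = -0.372 + 0.0*(-0.372 + 0.372) = -0.372
  grad(y) = -9.208, v = y - alpha*grad = 0.0433
  prox(v) = soft_thresh(0.0433, 0.0848) = 0.0
Iteration 2: beta = 0.3333, y = 0.0 + 0.3333*(0.0 + 0.372) = 0.124
  grad(y) = -2.264, v = y - alpha*grad = 0.2261
  prox(v) = soft_thresh(0.2261, 0.0848) = 0.1413
f(x_2) = 7*0.1413^2 - 4*0.1413 + 1.88*|0.1413| = -0.1598


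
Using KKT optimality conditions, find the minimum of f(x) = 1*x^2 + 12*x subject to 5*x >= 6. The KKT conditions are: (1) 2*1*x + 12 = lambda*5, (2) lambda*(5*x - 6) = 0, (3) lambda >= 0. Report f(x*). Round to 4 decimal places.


Step 1: Try lambda = 0 (constraint inactive).
x_unc = -12/(2*1) = -6.0
Check: 5*-6.0 = -30.0 < 6 -- violated!
Step 2: Constraint must be active: 5*x = 6
x* = 6/5 = 1.2
lambda = (2*1*1.2 + 12)/5 = 2.88
Step 3: Compute optimal value.
f(x*) = 1*1.2^2 + 12*1.2 = 15.84


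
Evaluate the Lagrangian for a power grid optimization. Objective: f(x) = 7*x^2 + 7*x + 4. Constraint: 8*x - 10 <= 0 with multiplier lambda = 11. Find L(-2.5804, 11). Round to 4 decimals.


Step 1: Evaluate f(x).
f(-2.5804) = 7*(-2.5804)^2 + 7*(-2.5804) + 4 = 32.5464
Step 2: Evaluate g(x).
g(-2.5804) = 8*-2.5804 - 10 = -30.6432
Step 3: Compute Lagrangian.
L = 32.5464 + 11*-30.6432 = -304.5288


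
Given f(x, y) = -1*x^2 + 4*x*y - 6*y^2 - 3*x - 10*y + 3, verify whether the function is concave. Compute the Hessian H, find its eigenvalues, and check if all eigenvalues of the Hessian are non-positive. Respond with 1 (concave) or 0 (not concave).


The Hessian of f(x,y) = -1*x^2 + 4*x*y - 6*y^2 - 3*x - 10*y + 3 is:
H = [[-2, 4], [4, -12]]
Trace = -2 - 12 = -14
Determinant = -2*-12 - (4)^2 = 8
Discriminant = (-14)^2 - 4*8 = 164.0
Eigenvalues: lambda_1 = -13.4031, lambda_2 = -0.5969
The function is concave.

1


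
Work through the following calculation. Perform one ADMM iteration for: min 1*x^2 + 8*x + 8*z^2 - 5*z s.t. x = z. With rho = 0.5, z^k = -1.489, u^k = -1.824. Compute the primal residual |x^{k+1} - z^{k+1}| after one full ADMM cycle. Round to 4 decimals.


ADMM iteration with rho = 0.5, z^k = -1.489, u^k = -1.824
Step 1: x-update.
Minimize 1*x^2 + 8*x + (0.5/2)*(x + 1.489 - 1.824)^2
FOC: (2*1 + 0.5)*x = -8 + 0.5*(-1.489 + 1.824)
x^{k+1} = -3.133
Step 2: z-update.
Minimize 8*z^2 - 5*z + (0.5/2)*(-3.133 - z - 1.824)^2
FOC: (2*8 + 0.5)*z = 5 + 0.5*(-3.133 - 1.824)
z^{k+1} = 0.1528
Step 3: u-update.
u^{k+1} = -1.824 - 3.133 - 0.1528 = -5.1098
Step 4: Primal residual = |-3.133 - 0.1528| = 3.2858


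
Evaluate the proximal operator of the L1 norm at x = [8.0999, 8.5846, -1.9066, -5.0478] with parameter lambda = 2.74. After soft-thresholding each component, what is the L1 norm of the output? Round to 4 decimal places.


Soft-thresholding with lambda = 2.74:
prox(8.0999) = sign(8.0999)*max(|8.0999| - 2.74, 0) = 5.3599
prox(8.5846) = sign(8.5846)*max(|8.5846| - 2.74, 0) = 5.8446
prox(-1.9066) = sign(-1.9066)*max(|-1.9066| - 2.74, 0) = 0.0
prox(-5.0478) = sign(-5.0478)*max(|-5.0478| - 2.74, 0) = -2.3078
prox(x) = [5.3599, 5.8446, 0.0, -2.3078]
||prox(x)||_1 = 5.3599 + 5.8446 + 0.0 + 2.3078 = 13.5123


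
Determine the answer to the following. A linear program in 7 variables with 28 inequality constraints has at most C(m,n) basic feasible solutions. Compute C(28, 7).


Each vertex corresponds to some choice of n active constraints out of m, so the number of vertices is at most C(m, n) = m! / (n!(m-n)!).
m = 28, n = 7
Numerator: 28 * 27 * 26 * 25 * 24 * 23 * 22
Denominator: 7! = 5040
C(28, 7) = 1184040


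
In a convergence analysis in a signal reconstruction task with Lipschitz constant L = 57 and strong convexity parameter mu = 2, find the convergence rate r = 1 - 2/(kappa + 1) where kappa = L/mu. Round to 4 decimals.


Step 1: Compute the condition number.
kappa = L/mu = 57/2 = 28.5
Step 2: Compute the convergence rate.
r = 1 - 2/(kappa + 1) = 1 - 2*mu/(L + mu) = (L - mu)/(L + mu) = 55/59 = 0.9322


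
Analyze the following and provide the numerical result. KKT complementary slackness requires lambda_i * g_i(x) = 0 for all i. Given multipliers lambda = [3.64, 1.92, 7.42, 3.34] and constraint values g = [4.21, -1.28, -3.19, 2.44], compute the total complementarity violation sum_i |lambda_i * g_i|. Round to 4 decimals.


KKT complementary slackness check:
lambda_1 * g_1 = 3.64 * 4.21 = 15.3244
lambda_2 * g_2 = 1.92 * -1.28 = -2.4576
lambda_3 * g_3 = 7.42 * -3.19 = -23.6698
lambda_4 * g_4 = 3.34 * 2.44 = 8.1496
Total violation = 15.3244 + 2.4576 + 23.6698 + 8.1496 = 49.6014


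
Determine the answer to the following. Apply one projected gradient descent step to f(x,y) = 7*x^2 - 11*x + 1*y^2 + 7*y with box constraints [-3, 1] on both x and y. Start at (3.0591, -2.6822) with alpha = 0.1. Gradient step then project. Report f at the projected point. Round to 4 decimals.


Step 1: Compute gradient at (3.0591, -2.6822).
grad_x = 2*7*3.0591 - 11 = 31.8274
grad_y = 2*1*-2.6822 + 7 = 1.6356
Step 2: Gradient step.
x_raw = 3.0591 - 0.1*31.8274 = -0.1236
y_raw = -2.6822 - 0.1*1.6356 = -2.8458
Step 3: Project onto [-3, 1].
x_proj = clip(-0.1236) = -0.1236
y_proj = clip(-2.8458) = -2.8458
Step 4: Evaluate f.
f(-0.1236, -2.8458) = -10.3549


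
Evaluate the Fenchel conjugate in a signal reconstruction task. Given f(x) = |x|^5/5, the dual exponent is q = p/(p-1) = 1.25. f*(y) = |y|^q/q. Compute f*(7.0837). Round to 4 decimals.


The conjugate exponent q satisfies 1/p + 1/q = 1.
p = 5, so q = 5/(5 - 1) = 1.25
|y|^q = 7.0837^1.25 = 11.5565
f*(7.0837) = 11.5565 / 1.25 = 9.2452


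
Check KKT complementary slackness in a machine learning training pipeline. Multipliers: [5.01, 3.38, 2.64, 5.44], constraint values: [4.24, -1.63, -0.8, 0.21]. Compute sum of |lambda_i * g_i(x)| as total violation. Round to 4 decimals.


KKT complementary slackness check:
lambda_1 * g_1 = 5.01 * 4.24 = 21.2424
lambda_2 * g_2 = 3.38 * -1.63 = -5.5094
lambda_3 * g_3 = 2.64 * -0.8 = -2.112
lambda_4 * g_4 = 5.44 * 0.21 = 1.1424
Total violation = 21.2424 + 5.5094 + 2.112 + 1.1424 = 30.0062


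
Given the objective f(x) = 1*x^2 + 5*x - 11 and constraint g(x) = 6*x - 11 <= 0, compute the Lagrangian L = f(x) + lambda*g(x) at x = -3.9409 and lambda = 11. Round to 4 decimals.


Step 1: Evaluate f(x).
f(-3.9409) = 1*(-3.9409)^2 + 5*(-3.9409) - 11 = -15.1738
Step 2: Evaluate g(x).
g(-3.9409) = 6*-3.9409 - 11 = -34.6454
Step 3: Compute Lagrangian.
L = -15.1738 + 11*-34.6454 = -396.2732


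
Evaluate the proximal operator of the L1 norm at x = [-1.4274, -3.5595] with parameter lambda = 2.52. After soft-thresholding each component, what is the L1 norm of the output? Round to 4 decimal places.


Soft-thresholding with lambda = 2.52:
prox(-1.4274) = sign(-1.4274)*max(|-1.4274| - 2.52, 0) = 0.0
prox(-3.5595) = sign(-3.5595)*max(|-3.5595| - 2.52, 0) = -1.0395
prox(x) = [0.0, -1.0395]
||prox(x)||_1 = 0.0 + 1.0395 = 1.0395


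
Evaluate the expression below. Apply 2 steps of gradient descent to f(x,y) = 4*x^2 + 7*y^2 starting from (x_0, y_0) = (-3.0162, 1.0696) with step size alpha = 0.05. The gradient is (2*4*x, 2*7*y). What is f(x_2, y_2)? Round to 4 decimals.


Gradient descent on f(x,y) = 4*x^2 + 7*y^2.
Starting point: (-3.0162, 1.0696), alpha = 0.05
Step 1: grad_x = 2*4*-3.0162 = -24.1296, grad_y = 2*7*1.0696 = 14.9744
  x_1 = -3.0162 - 0.05*-24.1296 = -1.8097
  y_1 = 1.0696 - 0.05*14.9744 = 0.3209
Step 2: grad_x = 2*4*-1.8097 = -14.4778, grad_y = 2*7*0.3209 = 4.4923
  x_2 = -1.8097 - 0.05*-14.4778 = -1.0858
  y_2 = 0.3209 - 0.05*4.4923 = 0.0963
f(-1.0858, 0.0963) = 4*(-1.0858)^2 + 7*0.0963^2 = 4.781


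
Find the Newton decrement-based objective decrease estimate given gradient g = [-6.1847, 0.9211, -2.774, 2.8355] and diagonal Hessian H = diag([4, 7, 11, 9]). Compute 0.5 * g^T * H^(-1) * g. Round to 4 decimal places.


Step 1: H is diagonal, so H^(-1) * g = [-1.5462, 0.1316, -0.2522, 0.3151].
Step 2: g^T H^(-1) g = sum_i g_i^2 / H_ii
  = (-6.1847)^2/4 + (0.9211)^2/7 + (-2.774)^2/11 + (2.8355)^2/9
  = 9.5626 + 0.1212 + 0.6996 + 0.8933 = 11.2767
Step 3: Objective decrease = 0.5 * g^T H^(-1) g = 5.6384


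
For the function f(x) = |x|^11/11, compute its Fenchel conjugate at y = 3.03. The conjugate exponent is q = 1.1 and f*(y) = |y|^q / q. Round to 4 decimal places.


The conjugate exponent q satisfies 1/p + 1/q = 1.
p = 11, so q = 11/(11 - 1) = 1.1
|y|^q = 3.03^1.1 = 3.3852
f*(3.03) = 3.3852 / 1.1 = 3.0775


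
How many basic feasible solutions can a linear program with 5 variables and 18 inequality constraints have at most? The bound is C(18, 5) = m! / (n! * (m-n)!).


Each vertex corresponds to some choice of n active constraints out of m, so the number of vertices is at most C(m, n) = m! / (n!(m-n)!).
m = 18, n = 5
Numerator: 18 * 17 * 16 * 15 * 14
Denominator: 5! = 120
C(18, 5) = 8568


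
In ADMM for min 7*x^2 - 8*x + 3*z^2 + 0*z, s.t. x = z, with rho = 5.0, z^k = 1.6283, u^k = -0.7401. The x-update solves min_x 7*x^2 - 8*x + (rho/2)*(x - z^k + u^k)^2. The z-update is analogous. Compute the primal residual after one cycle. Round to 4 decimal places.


ADMM iteration with rho = 5.0, z^k = 1.6283, u^k = -0.7401
Step 1: x-update.
Minimize 7*x^2 - 8*x + (5.0/2)*(x - 1.6283 - 0.7401)^2
FOC: (2*7 + 5.0)*x = 8 + 5.0*(1.6283 + 0.7401)
x^{k+1} = 1.0443
Step 2: z-update.
Minimize 3*z^2 + 0*z + (5.0/2)*(1.0443 - z - 0.7401)^2
FOC: (2*3 + 5.0)*z = 0 + 5.0*(1.0443 - 0.7401)
z^{k+1} = 0.1383
Step 3: u-update.
u^{k+1} = -0.7401 + 1.0443 - 0.1383 = 0.1659
Step 4: Primal residual = |1.0443 - 0.1383| = 0.906


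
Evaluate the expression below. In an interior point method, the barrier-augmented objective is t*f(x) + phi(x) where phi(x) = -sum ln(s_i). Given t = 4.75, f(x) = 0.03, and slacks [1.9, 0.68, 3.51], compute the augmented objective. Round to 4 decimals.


Step 1: Compute log-barrier.
ln values: [0.6419, -0.3857, 1.2556]
phi = -(0.6419 - 0.3857 + 1.2556) = -1.5118
Step 2: Compute augmented objective.
t*f(x) = 4.75*0.03 = 0.1425
Total = 0.1425 - 1.5118 = -1.3693


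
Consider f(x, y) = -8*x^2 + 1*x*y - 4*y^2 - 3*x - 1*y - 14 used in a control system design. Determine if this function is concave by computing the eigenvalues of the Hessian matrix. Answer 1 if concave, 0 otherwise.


The Hessian of f(x,y) = -8*x^2 + 1*x*y - 4*y^2 - 3*x - 1*y - 14 is:
H = [[-16, 1], [1, -8]]
Trace = -16 - 8 = -24
Determinant = -16*-8 - (1)^2 = 127
Discriminant = (-24)^2 - 4*127 = 68.0
Eigenvalues: lambda_1 = -16.1231, lambda_2 = -7.8769
The function is concave.

1


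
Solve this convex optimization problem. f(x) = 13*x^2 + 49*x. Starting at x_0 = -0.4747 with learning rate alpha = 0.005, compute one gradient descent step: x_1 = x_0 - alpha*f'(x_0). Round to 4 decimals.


We compute the gradient at x_0 and apply the update.
f'(x) = 26*x + 49
f'(-0.4747) = 26*-0.4747 + 49 = 36.6578
x_1 = -0.4747 - 0.005*36.6578 = -0.658


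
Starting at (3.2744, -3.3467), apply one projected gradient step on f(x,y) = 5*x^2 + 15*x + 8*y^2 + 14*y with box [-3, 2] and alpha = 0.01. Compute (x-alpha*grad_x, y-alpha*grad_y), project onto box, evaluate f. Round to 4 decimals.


Step 1: Compute gradient at (3.2744, -3.3467).
grad_x = 2*5*3.2744 + 15 = 47.744
grad_y = 2*8*-3.3467 + 14 = -39.5472
Step 2: Gradient step.
x_raw = 3.2744 - 0.01*47.744 = 2.797
y_raw = -3.3467 - 0.01*-39.5472 = -2.9512
Step 3: Project onto [-3, 2].
x_proj = clip(2.797) = 2.0
y_proj = clip(-2.9512) = -2.9512
Step 4: Evaluate f.
f(2.0, -2.9512) = 78.3608


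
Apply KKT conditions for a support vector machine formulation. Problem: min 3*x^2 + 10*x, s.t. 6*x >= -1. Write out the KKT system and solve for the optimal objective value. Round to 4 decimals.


Step 1: Try lambda = 0 (constraint inactive).
x_unc = -10/(2*3) = -1.6667
Check: 6*-1.6667 = -10.0002 < -1 -- violated!
Step 2: Constraint must be active: 6*x = -1
x* = -1/6 = -0.1667 (rounded; the exact value -1/6 is used below)
lambda = (2*3*(-1/6) + 10)/6 = 1.5
Step 3: Compute optimal value.
f(x*) = 3*(-1/6)^2 + 10*(-1/6) = -1.5833


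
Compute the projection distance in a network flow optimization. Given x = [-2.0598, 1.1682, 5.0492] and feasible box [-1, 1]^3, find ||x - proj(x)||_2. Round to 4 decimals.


Project each component onto [-1, 1].
clip(-2.0598) = -1.0, clip(1.1682) = 1.0, clip(5.0492) = 1.0
Projection = [-1.0, 1.0, 1.0]
Squared diffs: [1.1232, 0.0283, 16.396]
Distance = sqrt(17.5475) = 4.189


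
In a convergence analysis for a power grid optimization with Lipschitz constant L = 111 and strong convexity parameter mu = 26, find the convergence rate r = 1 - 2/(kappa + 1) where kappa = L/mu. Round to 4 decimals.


Step 1: Compute the condition number.
kappa = L/mu = 111/26 = 4.2692
Step 2: Compute the convergence rate.
r = 1 - 2/(kappa + 1) = 1 - 2*mu/(L + mu) = (L - mu)/(L + mu) = 85/137 = 0.6204


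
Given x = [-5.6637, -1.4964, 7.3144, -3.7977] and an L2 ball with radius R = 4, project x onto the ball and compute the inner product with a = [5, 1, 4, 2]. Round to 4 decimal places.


Step 1: Compute ||x|| (intermediates to 6 decimals).
||x|| = sqrt((-5.6637)^2 + (-1.4964)^2 + 7.3144^2 + (-3.7977)^2) = 10.111364
Step 2: Project.
Since ||x|| > R, scale = R/||x|| = 4/10.111364 = 0.395595, proj(x) = scale * x
proj(x) = [-2.240531, -0.591968, 2.89354, -1.502351]
Step 3: Dot product.
a^T * proj(x) = 5*(-2.240531) + 1*(-0.591968) + 4*2.89354 + 2*(-1.502351) = -3.2252


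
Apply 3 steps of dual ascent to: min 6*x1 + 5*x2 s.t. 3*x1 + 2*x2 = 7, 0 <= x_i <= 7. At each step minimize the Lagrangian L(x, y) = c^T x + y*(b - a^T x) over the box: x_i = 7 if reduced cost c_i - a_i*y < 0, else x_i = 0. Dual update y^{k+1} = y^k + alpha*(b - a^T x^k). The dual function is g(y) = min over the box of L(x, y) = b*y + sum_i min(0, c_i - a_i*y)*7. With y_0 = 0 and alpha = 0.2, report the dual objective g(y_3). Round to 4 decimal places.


Dual ascent for LP: min 6*x1 + 5*x2, 3*x1 + 2*x2 = 7, 0 <= x_i <= 7
Step 1: y^k = 0.0, reduced costs: (6.0, 5.0)
  x^k = (0.0, 0.0), subgradient = b - a^T x = 7.0
  y^{k+1} = 0.0 + 0.2*7.0 = 1.4
Step 2: y^k = 1.4, reduced costs: (1.8, 2.2)
  x^k = (0.0, 0.0), subgradient = b - a^T x = 7.0
  y^{k+1} = 1.4 + 0.2*7.0 = 2.8
Step 3: y^k = 2.8, reduced costs: (-2.4, -0.6)
  x^k = (7.0, 7.0), subgradient = b - a^T x = -28.0
  y^{k+1} = 2.8 + 0.2*-28.0 = -2.8
Dual objective at y_3 = -2.8: reduced costs (14.4, 10.6), box minimizer x = (0.0, 0.0)
g(y_3) = b*y + (c1 - a1*y)*x1 + (c2 - a2*y)*x2 = 7*(-2.8) + 14.4*0.0 + 10.6*0.0 = -19.6 + 0.0 + 0.0 = -19.6


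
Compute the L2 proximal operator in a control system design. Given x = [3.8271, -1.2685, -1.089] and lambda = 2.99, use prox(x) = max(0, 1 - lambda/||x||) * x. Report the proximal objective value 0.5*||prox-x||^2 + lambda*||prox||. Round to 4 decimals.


Step 1: Compute ||x||.
||x|| = 4.1763
Step 2: Compute scaling factor.
scale = max(0, 1 - 2.99/4.1763) = 0.2841
Step 3: prox(x) = [1.0871, -0.3603, -0.3093]
||prox(x)|| = 1.1863
Step 4: Proximal objective.
0.5*||prox-x||^2 = 4.4701
lambda*||prox|| = 3.547
Total = 8.0172


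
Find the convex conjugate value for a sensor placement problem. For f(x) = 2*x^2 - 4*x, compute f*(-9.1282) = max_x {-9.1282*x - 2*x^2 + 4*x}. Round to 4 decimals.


f*(y) = sup_x {y*x - a*x^2 - b*x} = sup_x {(y-b)*x - a*x^2}
FOC: (y - b) - 2a*x = 0 => x* = (y - b)/(2a)
x* = (-9.1282 + 4)/(2*2) = -1.2821
f*(-9.1282) = (y-b)^2/(4a) = (-9.1282 + 4)^2/(4*2)
= 26.2984/8 = 3.2873


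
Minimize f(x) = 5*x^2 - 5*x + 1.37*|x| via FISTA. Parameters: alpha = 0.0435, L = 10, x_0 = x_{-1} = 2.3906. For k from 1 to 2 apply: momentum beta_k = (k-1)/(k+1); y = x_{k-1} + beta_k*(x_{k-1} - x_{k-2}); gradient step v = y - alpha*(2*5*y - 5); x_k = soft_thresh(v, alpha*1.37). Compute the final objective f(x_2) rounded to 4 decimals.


FISTA on f(x) = 5*x^2 - 5*x + 1.37*|x|
L = 10, alpha = 0.0435
Iteration 1: beta = 0.0, y = 2.3906 + 0.0*(2.3906 - 2.3906) = 2.3906
  grad(y) = 18.906, v = y - alpha*grad = 1.5682
  prox(v) = soft_thresh(1.5682, 0.0596) = 1.5086
Iteration 2: beta = 0.3333, y = 1.5086 + 0.3333*(1.5086 - 2.3906) = 1.2146
  grad(y) = 7.1459, v = y - alpha*grad = 0.9037
  prox(v) = soft_thresh(0.9037, 0.0596) = 0.8441
f(x_2) = 5*0.8441^2 - 5*0.8441 + 1.37*|0.8441| = 0.4987


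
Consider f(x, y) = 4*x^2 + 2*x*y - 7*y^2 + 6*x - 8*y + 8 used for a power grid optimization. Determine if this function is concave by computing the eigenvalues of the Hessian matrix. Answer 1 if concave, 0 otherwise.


The Hessian of f(x,y) = 4*x^2 + 2*x*y - 7*y^2 + 6*x - 8*y + 8 is:
H = [[8, 2], [2, -14]]
Trace = 8 - 14 = -6
Determinant = 8*-14 - (2)^2 = -116
Discriminant = (-6)^2 - 4*-116 = 500.0
Eigenvalues: lambda_1 = -14.1803, lambda_2 = 8.1803
The function is not concave.

0


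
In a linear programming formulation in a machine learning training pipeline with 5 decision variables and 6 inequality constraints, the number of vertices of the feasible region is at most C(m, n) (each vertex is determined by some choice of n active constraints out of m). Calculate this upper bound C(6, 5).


Each vertex corresponds to some choice of n active constraints out of m, so the number of vertices is at most C(m, n) = m! / (n!(m-n)!).
m = 6, n = 5
Numerator: 6 * 5 * 4 * 3 * 2
Denominator: 5! = 120
C(6, 5) = 6


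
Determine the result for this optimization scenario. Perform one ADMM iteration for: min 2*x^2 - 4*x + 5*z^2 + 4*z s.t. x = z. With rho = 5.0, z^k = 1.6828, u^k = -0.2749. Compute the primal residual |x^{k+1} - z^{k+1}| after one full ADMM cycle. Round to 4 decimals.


ADMM iteration with rho = 5.0, z^k = 1.6828, u^k = -0.2749
Step 1: x-update.
Minimize 2*x^2 - 4*x + (5.0/2)*(x - 1.6828 - 0.2749)^2
FOC: (2*2 + 5.0)*x = 4 + 5.0*(1.6828 + 0.2749)
x^{k+1} = 1.5321
Step 2: z-update.
Minimize 5*z^2 + 4*z + (5.0/2)*(1.5321 - z - 0.2749)^2
FOC: (2*5 + 5.0)*z = -4 + 5.0*(1.5321 - 0.2749)
z^{k+1} = 0.1524
Step 3: u-update.
u^{k+1} = -0.2749 + 1.5321 - 0.1524 = 1.1048
Step 4: Primal residual = |1.5321 - 0.1524| = 1.3797


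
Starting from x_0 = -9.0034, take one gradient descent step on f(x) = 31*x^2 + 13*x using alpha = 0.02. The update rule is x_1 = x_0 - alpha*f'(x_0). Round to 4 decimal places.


We compute the gradient at x_0 and apply the update.
f'(x) = 62*x + 13
f'(-9.0034) = 62*-9.0034 + 13 = -545.2108
x_1 = -9.0034 - 0.02*-545.2108 = 1.9008


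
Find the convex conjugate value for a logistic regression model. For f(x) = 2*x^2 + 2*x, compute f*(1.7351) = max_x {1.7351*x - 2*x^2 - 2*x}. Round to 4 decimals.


f*(y) = sup_x {y*x - a*x^2 - b*x} = sup_x {(y-b)*x - a*x^2}
FOC: (y - b) - 2a*x = 0 => x* = (y - b)/(2a)
x* = (1.7351 - 2)/(2*2) = -0.0662
f*(1.7351) = (y-b)^2/(4a) = (1.7351 - 2)^2/(4*2)
= 0.0702/8 = 0.0088


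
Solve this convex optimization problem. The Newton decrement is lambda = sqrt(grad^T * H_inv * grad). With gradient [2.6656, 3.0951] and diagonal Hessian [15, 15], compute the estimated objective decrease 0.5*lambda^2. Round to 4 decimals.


Step 1: H is diagonal, so H^(-1) * g = [0.1777, 0.2063].
Step 2: g^T H^(-1) g = sum_i g_i^2 / H_ii
  = (2.6656)^2/15 + (3.0951)^2/15
  = 0.4737 + 0.6386 = 1.1123
Step 3: Objective decrease = 0.5 * g^T H^(-1) g = 0.5562


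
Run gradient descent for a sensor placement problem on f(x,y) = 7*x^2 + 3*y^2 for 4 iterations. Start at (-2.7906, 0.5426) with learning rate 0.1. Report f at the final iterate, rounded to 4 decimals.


Gradient descent on f(x,y) = 7*x^2 + 3*y^2.
Starting point: (-2.7906, 0.5426), alpha = 0.1
Step 1: grad_x = 2*7*-2.7906 = -39.0684, grad_y = 2*3*0.5426 = 3.2556
  x_1 = -2.7906 - 0.1*-39.0684 = 1.1162
  y_1 = 0.5426 - 0.1*3.2556 = 0.217
Step 2: grad_x = 2*7*1.1162 = 15.6274, grad_y = 2*3*0.217 = 1.3022
  x_2 = 1.1162 - 0.1*15.6274 = -0.4465
  y_2 = 0.217 - 0.1*1.3022 = 0.0868
Step 3: grad_x = 2*7*-0.4465 = -6.2509, grad_y = 2*3*0.0868 = 0.5209
  x_3 = -0.4465 - 0.1*-6.2509 = 0.1786
  y_3 = 0.0868 - 0.1*0.5209 = 0.0347
Step 4: grad_x = 2*7*0.1786 = 2.5004, grad_y = 2*3*0.0347 = 0.2084
  x_4 = 0.1786 - 0.1*2.5004 = -0.0714
  y_4 = 0.0347 - 0.1*0.2084 = 0.0139
f(-0.0714, 0.0139) = 7*(-0.0714)^2 + 3*0.0139^2 = 0.0363


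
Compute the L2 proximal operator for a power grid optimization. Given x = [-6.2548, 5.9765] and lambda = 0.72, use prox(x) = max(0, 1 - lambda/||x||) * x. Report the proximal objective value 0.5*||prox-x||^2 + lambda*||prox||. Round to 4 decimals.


Step 1: Compute ||x||.
||x|| = 8.6511
Step 2: Compute scaling factor.
scale = max(0, 1 - 0.72/8.6511) = 0.9168
Step 3: prox(x) = [-5.7342, 5.4791]
||prox(x)|| = 7.9311
Step 4: Proximal objective.
0.5*||prox-x||^2 = 0.2592
lambda*||prox|| = 5.7104
Total = 5.9696


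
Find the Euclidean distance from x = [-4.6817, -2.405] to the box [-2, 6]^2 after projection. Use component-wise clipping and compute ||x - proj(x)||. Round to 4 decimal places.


Project each component onto [-2, 6].
clip(-4.6817) = -2.0, clip(-2.405) = -2.0
Projection = [-2.0, -2.0]
Squared diffs: [7.1915, 0.164]
Distance = sqrt(7.3555) = 2.7121


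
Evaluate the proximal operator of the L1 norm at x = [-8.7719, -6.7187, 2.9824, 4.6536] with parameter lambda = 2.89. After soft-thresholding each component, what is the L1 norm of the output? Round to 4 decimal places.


Soft-thresholding with lambda = 2.89:
prox(-8.7719) = sign(-8.7719)*max(|-8.7719| - 2.89, 0) = -5.8819
prox(-6.7187) = sign(-6.7187)*max(|-6.7187| - 2.89, 0) = -3.8287
prox(2.9824) = sign(2.9824)*max(|2.9824| - 2.89, 0) = 0.0924
prox(4.6536) = sign(4.6536)*max(|4.6536| - 2.89, 0) = 1.7636
prox(x) = [-5.8819, -3.8287, 0.0924, 1.7636]
||prox(x)||_1 = 5.8819 + 3.8287 + 0.0924 + 1.7636 = 11.5666


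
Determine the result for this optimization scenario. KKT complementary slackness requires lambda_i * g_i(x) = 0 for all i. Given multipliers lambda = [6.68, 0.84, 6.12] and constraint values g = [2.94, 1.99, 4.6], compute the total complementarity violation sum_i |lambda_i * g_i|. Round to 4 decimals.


KKT complementary slackness check:
lambda_1 * g_1 = 6.68 * 2.94 = 19.6392
lambda_2 * g_2 = 0.84 * 1.99 = 1.6716
lambda_3 * g_3 = 6.12 * 4.6 = 28.152
Total violation = 19.6392 + 1.6716 + 28.152 = 49.4628


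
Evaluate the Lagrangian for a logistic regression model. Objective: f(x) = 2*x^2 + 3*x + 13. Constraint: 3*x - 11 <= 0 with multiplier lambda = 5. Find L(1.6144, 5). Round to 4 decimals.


Step 1: Evaluate f(x).
f(1.6144) = 2*1.6144^2 + 3*1.6144 + 13 = 23.0558
Step 2: Evaluate g(x).
g(1.6144) = 3*1.6144 - 11 = -6.1568
Step 3: Compute Lagrangian.
L = 23.0558 + 5*-6.1568 = -7.7282


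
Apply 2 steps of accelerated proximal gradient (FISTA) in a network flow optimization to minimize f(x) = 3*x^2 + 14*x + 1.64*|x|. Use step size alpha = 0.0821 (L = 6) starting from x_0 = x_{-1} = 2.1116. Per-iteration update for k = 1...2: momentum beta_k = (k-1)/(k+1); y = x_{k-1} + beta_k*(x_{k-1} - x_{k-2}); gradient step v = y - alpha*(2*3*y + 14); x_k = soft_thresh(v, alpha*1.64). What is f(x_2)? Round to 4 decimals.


FISTA on f(x) = 3*x^2 + 14*x + 1.64*|x|
L = 6, alpha = 0.0821
Iteration 1: beta = 0.0, y = 2.1116 + 0.0*(2.1116 - 2.1116) = 2.1116
  grad(y) = 26.6696, v = y - alpha*grad = -0.078
  prox(v) = soft_thresh(-0.078, 0.1346) = 0.0
Iteration 2: beta = 0.3333, y = 0.0 + 0.3333*(0.0 - 2.1116) = -0.7039
  grad(y) = 9.7768, v = y - alpha*grad = -1.5065
  prox(v) = soft_thresh(-1.5065, 0.1346) = -1.3719
f(x_2) = 3*(-1.3719)^2 + 14*(-1.3719) + 1.64*|-1.3719| = -11.3103


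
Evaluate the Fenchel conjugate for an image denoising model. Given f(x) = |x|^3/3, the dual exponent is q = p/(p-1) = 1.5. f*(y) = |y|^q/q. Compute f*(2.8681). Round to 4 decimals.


The conjugate exponent q satisfies 1/p + 1/q = 1.
p = 3, so q = 3/(3 - 1) = 1.5
|y|^q = 2.8681^1.5 = 4.8573
f*(2.8681) = 4.8573 / 1.5 = 3.2382


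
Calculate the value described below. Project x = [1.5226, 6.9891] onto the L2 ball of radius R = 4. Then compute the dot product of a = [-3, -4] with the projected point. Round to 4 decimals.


Step 1: Compute ||x|| (intermediates to 6 decimals).
||x|| = sqrt(1.5226^2 + 6.9891^2) = 7.153029
Step 2: Project.
Since ||x|| > R, scale = R/||x|| = 4/7.153029 = 0.559204, proj(x) = scale * x
proj(x) = [0.851444, 3.908333]
Step 3: Dot product.
a^T * proj(x) = -3*0.851444 - 4*3.908333 = -18.1877


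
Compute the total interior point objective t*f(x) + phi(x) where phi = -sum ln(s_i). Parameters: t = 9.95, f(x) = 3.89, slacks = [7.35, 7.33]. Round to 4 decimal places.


Step 1: Compute log-barrier.
ln values: [1.9947, 1.992]
phi = -(1.9947 + 1.992) = -3.9867
Step 2: Compute augmented objective.
t*f(x) = 9.95*3.89 = 38.7055
Total = 38.7055 - 3.9867 = 34.7188


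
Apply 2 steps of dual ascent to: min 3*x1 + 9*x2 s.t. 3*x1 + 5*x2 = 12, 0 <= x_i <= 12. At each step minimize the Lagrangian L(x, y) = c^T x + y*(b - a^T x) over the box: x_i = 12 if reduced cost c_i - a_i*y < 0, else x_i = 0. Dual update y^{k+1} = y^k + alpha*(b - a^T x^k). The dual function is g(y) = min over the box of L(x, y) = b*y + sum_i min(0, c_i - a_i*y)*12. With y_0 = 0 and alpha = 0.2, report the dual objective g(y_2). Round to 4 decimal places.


Dual ascent for LP: min 3*x1 + 9*x2, 3*x1 + 5*x2 = 12, 0 <= x_i <= 12
Step 1: y^k = 0.0, reduced costs: (3.0, 9.0)
  x^k = (0.0, 0.0), subgradient = b - a^T x = 12.0
  y^{k+1} = 0.0 + 0.2*12.0 = 2.4
Step 2: y^k = 2.4, reduced costs: (-4.2, -3.0)
  x^k = (12.0, 12.0), subgradient = b - a^T x = -84.0
  y^{k+1} = 2.4 + 0.2*-84.0 = -14.4
Dual objective at y_2 = -14.4: reduced costs (46.2, 81.0), box minimizer x = (0.0, 0.0)
g(y_2) = b*y + (c1 - a1*y)*x1 + (c2 - a2*y)*x2 = 12*(-14.4) + 46.2*0.0 + 81.0*0.0 = -172.8 + 0.0 + 0.0 = -172.8


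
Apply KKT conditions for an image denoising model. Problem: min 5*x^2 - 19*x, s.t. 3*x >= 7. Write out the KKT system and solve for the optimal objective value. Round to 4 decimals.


Step 1: Try lambda = 0 (constraint inactive).
x_unc = 19/(2*5) = 1.9
Check: 3*1.9 = 5.7 < 7 -- violated!
Step 2: Constraint must be active: 3*x = 7
x* = 7/3 = 2.3333 (rounded; the exact value 7/3 is used below)
lambda = (2*5*(7/3) - 19)/3 = 1.4444
Step 3: Compute optimal value.
f(x*) = 5*(7/3)^2 - 19*(7/3) = -17.1111


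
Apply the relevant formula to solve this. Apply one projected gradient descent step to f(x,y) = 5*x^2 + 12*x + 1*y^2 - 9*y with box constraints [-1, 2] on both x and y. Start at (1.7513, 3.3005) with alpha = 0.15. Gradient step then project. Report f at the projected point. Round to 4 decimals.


Step 1: Compute gradient at (1.7513, 3.3005).
grad_x = 2*5*1.7513 + 12 = 29.513
grad_y = 2*1*3.3005 - 9 = -2.399
Step 2: Gradient step.
x_raw = 1.7513 - 0.15*29.513 = -2.6757
y_raw = 3.3005 - 0.15*-2.399 = 3.6604
Step 3: Project onto [-1, 2].
x_proj = clip(-2.6757) = -1.0
y_proj = clip(3.6604) = 2.0
Step 4: Evaluate f.
f(-1.0, 2.0) = -21.0


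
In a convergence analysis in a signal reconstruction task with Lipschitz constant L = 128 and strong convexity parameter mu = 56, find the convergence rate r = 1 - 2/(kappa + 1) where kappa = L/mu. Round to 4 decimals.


Step 1: Compute the condition number.
kappa = L/mu = 128/56 = 2.2857
Step 2: Compute the convergence rate.
r = 1 - 2/(kappa + 1) = 1 - 2*mu/(L + mu) = (L - mu)/(L + mu) = 72/184 = 0.3913


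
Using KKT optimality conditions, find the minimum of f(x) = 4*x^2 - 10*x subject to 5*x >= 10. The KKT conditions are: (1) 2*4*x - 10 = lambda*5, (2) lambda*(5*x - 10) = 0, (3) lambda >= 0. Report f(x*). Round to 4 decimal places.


Step 1: Try lambda = 0 (constraint inactive).
x_unc = 10/(2*4) = 1.25
Check: 5*1.25 = 6.25 < 10 -- violated!
Step 2: Constraint must be active: 5*x = 10
x* = 10/5 = 2.0
lambda = (2*4*2.0 - 10)/5 = 1.2
Step 3: Compute optimal value.
f(x*) = 4*2.0^2 - 10*2.0 = -4.0


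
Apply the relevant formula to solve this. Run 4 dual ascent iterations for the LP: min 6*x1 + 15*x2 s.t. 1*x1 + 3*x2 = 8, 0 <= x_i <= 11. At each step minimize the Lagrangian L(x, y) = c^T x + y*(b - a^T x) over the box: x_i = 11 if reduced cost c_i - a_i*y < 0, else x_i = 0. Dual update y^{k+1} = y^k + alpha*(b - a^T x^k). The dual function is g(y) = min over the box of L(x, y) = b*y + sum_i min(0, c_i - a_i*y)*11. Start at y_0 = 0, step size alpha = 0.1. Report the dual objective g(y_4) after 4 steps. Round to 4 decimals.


Dual ascent for LP: min 6*x1 + 15*x2, 1*x1 + 3*x2 = 8, 0 <= x_i <= 11
Step 1: y^k = 0.0, reduced costs: (6.0, 15.0)
  x^k = (0.0, 0.0), subgradient = b - a^T x = 8.0
  y^{k+1} = 0.0 + 0.1*8.0 = 0.8
Step 2: y^k = 0.8, reduced costs: (5.2, 12.6)
  x^k = (0.0, 0.0), subgradient = b - a^T x = 8.0
  y^{k+1} = 0.8 + 0.1*8.0 = 1.6
Step 3: y^k = 1.6, reduced costs: (4.4, 10.2)
  x^k = (0.0, 0.0), subgradient = b - a^T x = 8.0
  y^{k+1} = 1.6 + 0.1*8.0 = 2.4
Step 4: y^k = 2.4, reduced costs: (3.6, 7.8)
  x^k = (0.0, 0.0), subgradient = b - a^T x = 8.0
  y^{k+1} = 2.4 + 0.1*8.0 = 3.2
Dual objective at y_4 = 3.2: reduced costs (2.8, 5.4), box minimizer x = (0.0, 0.0)
g(y_4) = b*y + (c1 - a1*y)*x1 + (c2 - a2*y)*x2 = 8*3.2 + 2.8*0.0 + 5.4*0.0 = 25.6 + 0.0 + 0.0 = 25.6


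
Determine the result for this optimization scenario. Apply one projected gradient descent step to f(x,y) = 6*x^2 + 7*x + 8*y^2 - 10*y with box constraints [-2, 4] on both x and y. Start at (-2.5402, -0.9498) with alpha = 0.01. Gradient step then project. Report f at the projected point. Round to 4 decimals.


Step 1: Compute gradient at (-2.5402, -0.9498).
grad_x = 2*6*-2.5402 + 7 = -23.4824
grad_y = 2*8*-0.9498 - 10 = -25.1968
Step 2: Gradient step.
x_raw = -2.5402 - 0.01*-23.4824 = -2.3054
y_raw = -0.9498 - 0.01*-25.1968 = -0.6978
Step 3: Project onto [-2, 4].
x_proj = clip(-2.3054) = -2.0
y_proj = clip(-0.6978) = -0.6978
Step 4: Evaluate f.
f(-2.0, -0.6978) = 20.8741


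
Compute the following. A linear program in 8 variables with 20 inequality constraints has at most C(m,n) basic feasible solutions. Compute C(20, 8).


Each vertex corresponds to some choice of n active constraints out of m, so the number of vertices is at most C(m, n) = m! / (n!(m-n)!).
m = 20, n = 8
Numerator: 20 * 19 * 18 * 17 * 16 * 15 * 14 * 13
Denominator: 8! = 40320
C(20, 8) = 125970


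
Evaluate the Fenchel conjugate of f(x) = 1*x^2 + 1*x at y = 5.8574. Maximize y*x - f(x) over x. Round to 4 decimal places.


f*(y) = sup_x {y*x - a*x^2 - b*x} = sup_x {(y-b)*x - a*x^2}
FOC: (y - b) - 2a*x = 0 => x* = (y - b)/(2a)
x* = (5.8574 - 1)/(2*1) = 2.4287
f*(5.8574) = (y-b)^2/(4a) = (5.8574 - 1)^2/(4*1)
= 23.5943/4 = 5.8986


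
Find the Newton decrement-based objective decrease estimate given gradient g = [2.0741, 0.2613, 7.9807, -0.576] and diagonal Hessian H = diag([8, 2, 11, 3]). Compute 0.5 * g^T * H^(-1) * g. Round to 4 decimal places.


Step 1: H is diagonal, so H^(-1) * g = [0.2593, 0.1307, 0.7255, -0.192].
Step 2: g^T H^(-1) g = sum_i g_i^2 / H_ii
  = (2.0741)^2/8 + (0.2613)^2/2 + (7.9807)^2/11 + (-0.576)^2/3
  = 0.5377 + 0.0341 + 5.7901 + 0.1106 = 6.4726
Step 3: Objective decrease = 0.5 * g^T H^(-1) g = 3.2363


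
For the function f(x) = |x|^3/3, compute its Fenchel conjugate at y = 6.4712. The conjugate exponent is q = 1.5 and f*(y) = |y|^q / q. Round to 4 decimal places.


The conjugate exponent q satisfies 1/p + 1/q = 1.
p = 3, so q = 3/(3 - 1) = 1.5
|y|^q = 6.4712^1.5 = 16.4618
f*(6.4712) = 16.4618 / 1.5 = 10.9745


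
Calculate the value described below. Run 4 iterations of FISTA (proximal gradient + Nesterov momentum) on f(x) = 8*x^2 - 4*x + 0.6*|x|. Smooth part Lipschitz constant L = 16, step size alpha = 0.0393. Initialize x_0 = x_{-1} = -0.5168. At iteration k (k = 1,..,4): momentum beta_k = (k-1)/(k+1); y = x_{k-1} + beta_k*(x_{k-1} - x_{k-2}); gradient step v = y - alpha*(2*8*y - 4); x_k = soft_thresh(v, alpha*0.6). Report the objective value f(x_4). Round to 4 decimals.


FISTA on f(x) = 8*x^2 - 4*x + 0.6*|x|
L = 16, alpha = 0.0393
Iteration 1: beta = 0.0, y = -0.5168 + 0.0*(-0.5168 + 0.5168) = -0.5168
  grad(y) = -12.2688, v = y - alpha*grad = -0.0346
  prox(v) = soft_thresh(-0.0346, 0.0236) = -0.0111
Iteration 2: beta = 0.3333, y = -0.0111 + 0.3333*(-0.0111 + 0.5168) = 0.1575
  grad(y) = -1.4796, v = y - alpha*grad = 0.2157
  prox(v) = soft_thresh(0.2157, 0.0236) = 0.1921
Iteration 3: beta = 0.5, y = 0.1921 + 0.5*(0.1921 + 0.0111) = 0.2937
  grad(y) = 0.6987, v = y - alpha*grad = 0.2662
  prox(v) = soft_thresh(0.2662, 0.0236) = 0.2426
Iteration 4: beta = 0.6, y = 0.2426 + 0.6*(0.2426 - 0.1921) = 0.273
  grad(y) = 0.3672, v = y - alpha*grad = 0.2585
  prox(v) = soft_thresh(0.2585, 0.0236) = 0.2349
f(x_4) = 8*0.2349^2 - 4*0.2349 + 0.6*|0.2349| = -0.3572


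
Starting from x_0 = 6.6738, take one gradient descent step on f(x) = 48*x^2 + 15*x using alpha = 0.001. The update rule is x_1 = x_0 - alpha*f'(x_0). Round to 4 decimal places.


We compute the gradient at x_0 and apply the update.
f'(x) = 96*x + 15
f'(6.6738) = 96*6.6738 + 15 = 655.6848
x_1 = 6.6738 - 0.001*655.6848 = 6.0181


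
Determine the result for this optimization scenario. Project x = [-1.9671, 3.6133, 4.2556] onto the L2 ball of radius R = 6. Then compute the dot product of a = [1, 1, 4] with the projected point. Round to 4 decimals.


Step 1: Compute ||x|| (intermediates to 6 decimals).
||x|| = sqrt((-1.9671)^2 + 3.6133^2 + 4.2556^2) = 5.919084
Step 2: Project.
Since ||x|| <= R, proj = x (no scaling needed).
proj(x) = [-1.9671, 3.6133, 4.2556]
Step 3: Dot product.
a^T * proj(x) = 1*(-1.9671) + 1*3.6133 + 4*4.2556 = 18.6686


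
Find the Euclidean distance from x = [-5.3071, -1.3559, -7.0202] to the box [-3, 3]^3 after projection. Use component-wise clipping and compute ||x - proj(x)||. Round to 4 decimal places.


Project each component onto [-3, 3].
clip(-5.3071) = -3.0, clip(-1.3559) = -1.3559, clip(-7.0202) = -3.0
Projection = [-3.0, -1.3559, -3.0]
Squared diffs: [5.3227, 0.0, 16.162]
Distance = sqrt(21.4847) = 4.6352


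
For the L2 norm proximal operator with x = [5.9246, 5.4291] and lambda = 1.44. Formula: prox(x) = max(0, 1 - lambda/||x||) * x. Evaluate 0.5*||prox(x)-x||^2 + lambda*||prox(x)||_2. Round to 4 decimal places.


Step 1: Compute ||x||.
||x|| = 8.0359
Step 2: Compute scaling factor.
scale = max(0, 1 - 1.44/8.0359) = 0.8208
Step 3: prox(x) = [4.8629, 4.4562]
||prox(x)|| = 6.5959
Step 4: Proximal objective.
0.5*||prox-x||^2 = 1.0368
lambda*||prox|| = 9.4981
Total = 10.5349


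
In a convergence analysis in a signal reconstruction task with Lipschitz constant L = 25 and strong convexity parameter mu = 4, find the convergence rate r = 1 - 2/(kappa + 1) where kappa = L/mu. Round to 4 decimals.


Step 1: Compute the condition number.
kappa = L/mu = 25/4 = 6.25
Step 2: Compute the convergence rate.
r = 1 - 2/(kappa + 1) = 1 - 2*mu/(L + mu) = (L - mu)/(L + mu) = 21/29 = 0.7241


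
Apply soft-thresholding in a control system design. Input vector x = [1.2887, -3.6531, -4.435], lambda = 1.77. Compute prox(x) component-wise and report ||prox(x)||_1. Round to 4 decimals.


Soft-thresholding with lambda = 1.77:
prox(1.2887) = sign(1.2887)*max(|1.2887| - 1.77, 0) = 0.0
prox(-3.6531) = sign(-3.6531)*max(|-3.6531| - 1.77, 0) = -1.8831
prox(-4.435) = sign(-4.435)*max(|-4.435| - 1.77, 0) = -2.665
prox(x) = [0.0, -1.8831, -2.665]
||prox(x)||_1 = 0.0 + 1.8831 + 2.665 = 4.5481
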